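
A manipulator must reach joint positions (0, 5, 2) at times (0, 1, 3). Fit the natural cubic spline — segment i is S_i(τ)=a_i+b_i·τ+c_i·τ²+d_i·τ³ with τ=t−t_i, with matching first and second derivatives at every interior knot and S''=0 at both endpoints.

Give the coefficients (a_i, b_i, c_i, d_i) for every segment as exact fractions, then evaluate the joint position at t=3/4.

  seg 0: a=0 b=73/12 c=0 d=-13/12
  seg 1: a=5 b=17/6 c=-13/4 d=13/24
S(3/4) = 1051/256

Δ: Δ0=5, Δ1=-3/2
row 1: diag=6, rhs=-39; c'=1/3, d'=-13/2
back: M1=-13/2
M: M0=0, M1=-13/2, M2=0
seg 0: a=0, c=M0/2=0, d=(M1−M0)/(6·1)=-13/12, b=Δ0−h0·(2M0+M1)/6=73/12
seg 1: a=5, c=M1/2=-13/4, d=(M2−M1)/(6·2)=13/24, b=Δ1−h1·(2M1+M2)/6=17/6
t_q=3/4 → seg 0, τ=3/4; S=0+73/12·τ+0·τ²+-13/12·τ³=1051/256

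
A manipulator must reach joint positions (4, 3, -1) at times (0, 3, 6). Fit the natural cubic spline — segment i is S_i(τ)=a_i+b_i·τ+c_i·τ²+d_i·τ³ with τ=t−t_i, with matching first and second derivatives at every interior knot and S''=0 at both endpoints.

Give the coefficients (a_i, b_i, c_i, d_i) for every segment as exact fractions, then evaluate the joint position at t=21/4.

  seg 0: a=4 b=-1/12 c=0 d=-1/36
  seg 1: a=3 b=-5/6 c=-1/4 d=1/36
S(21/4) = 45/256

Δ: Δ0=-1/3, Δ1=-4/3
row 1: diag=12, rhs=-6; c'=1/4, d'=-1/2
back: M1=-1/2
M: M0=0, M1=-1/2, M2=0
seg 0: a=4, c=M0/2=0, d=(M1−M0)/(6·3)=-1/36, b=Δ0−h0·(2M0+M1)/6=-1/12
seg 1: a=3, c=M1/2=-1/4, d=(M2−M1)/(6·3)=1/36, b=Δ1−h1·(2M1+M2)/6=-5/6
t_q=21/4 → seg 1, τ=9/4; S=3+-5/6·τ+-1/4·τ²+1/36·τ³=45/256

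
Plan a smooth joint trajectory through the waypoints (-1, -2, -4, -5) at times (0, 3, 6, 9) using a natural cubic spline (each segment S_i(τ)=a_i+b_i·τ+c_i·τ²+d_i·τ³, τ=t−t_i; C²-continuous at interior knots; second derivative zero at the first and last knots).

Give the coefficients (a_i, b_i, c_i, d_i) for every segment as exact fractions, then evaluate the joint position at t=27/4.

Δ: Δ0=-1/3, Δ1=-2/3, Δ2=-1/3
row 1: diag=12, rhs=-2; c'=1/4, d'=-1/6
row 2: denom=12−3·1/4=45/4; d'=(2−3·-1/6)/(45/4)=2/9
back: M2=2/9
back: M1=-1/6−1/4·2/9=-2/9
M: M0=0, M1=-2/9, M2=2/9, M3=0
seg 0: a=-1, c=M0/2=0, d=(M1−M0)/(6·3)=-1/81, b=Δ0−h0·(2M0+M1)/6=-2/9
seg 1: a=-2, c=M1/2=-1/9, d=(M2−M1)/(6·3)=2/81, b=Δ1−h1·(2M1+M2)/6=-5/9
seg 2: a=-4, c=M2/2=1/9, d=(M3−M2)/(6·3)=-1/81, b=Δ2−h2·(2M2+M3)/6=-5/9
t_q=27/4 → seg 2, τ=3/4; S=-4+-5/9·τ+1/9·τ²+-1/81·τ³=-279/64

  seg 0: a=-1 b=-2/9 c=0 d=-1/81
  seg 1: a=-2 b=-5/9 c=-1/9 d=2/81
  seg 2: a=-4 b=-5/9 c=1/9 d=-1/81
S(27/4) = -279/64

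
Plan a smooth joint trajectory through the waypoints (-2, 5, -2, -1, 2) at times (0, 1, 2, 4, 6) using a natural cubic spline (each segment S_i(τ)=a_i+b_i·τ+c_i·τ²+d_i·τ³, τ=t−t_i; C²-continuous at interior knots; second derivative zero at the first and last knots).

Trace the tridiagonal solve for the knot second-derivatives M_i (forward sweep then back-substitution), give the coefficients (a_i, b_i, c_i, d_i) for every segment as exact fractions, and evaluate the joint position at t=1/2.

Δ: Δ0=7, Δ1=-7, Δ2=1/2, Δ3=3/2
row 1: diag=4, rhs=-84; c'=1/4, d'=-21
row 2: denom=6−1·1/4=23/4; d'=(45−1·-21)/(23/4)=264/23
row 3: denom=8−2·8/23=168/23; d'=(6−2·264/23)/(168/23)=-65/28
back: M3=-65/28
back: M2=264/23−8/23·-65/28=86/7
back: M1=-21−1/4·86/7=-337/14
M: M0=0, M1=-337/14, M2=86/7, M3=-65/28, M4=0
seg 0: a=-2, c=M0/2=0, d=(M1−M0)/(6·1)=-337/84, b=Δ0−h0·(2M0+M1)/6=925/84
seg 1: a=5, c=M1/2=-337/28, d=(M2−M1)/(6·1)=509/84, b=Δ1−h1·(2M1+M2)/6=-43/42
seg 2: a=-2, c=M2/2=43/7, d=(M3−M2)/(6·2)=-409/336, b=Δ2−h2·(2M2+M3)/6=-83/12
seg 3: a=-1, c=M3/2=-65/56, d=(M4−M3)/(6·2)=65/336, b=Δ3−h3·(2M3+M4)/6=64/21
t_q=1/2 → seg 0, τ=1/2; S=-2+925/84·τ+0·τ²+-337/84·τ³=673/224

  seg 0: a=-2 b=925/84 c=0 d=-337/84
  seg 1: a=5 b=-43/42 c=-337/28 d=509/84
  seg 2: a=-2 b=-83/12 c=43/7 d=-409/336
  seg 3: a=-1 b=64/21 c=-65/56 d=65/336
S(1/2) = 673/224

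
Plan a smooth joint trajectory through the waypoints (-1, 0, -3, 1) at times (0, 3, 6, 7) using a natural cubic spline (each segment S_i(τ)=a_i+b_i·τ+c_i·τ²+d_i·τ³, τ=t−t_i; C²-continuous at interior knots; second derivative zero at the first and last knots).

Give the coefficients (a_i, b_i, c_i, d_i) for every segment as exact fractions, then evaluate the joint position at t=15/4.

Δ: Δ0=1/3, Δ1=-1, Δ2=4
row 1: diag=12, rhs=-8; c'=1/4, d'=-2/3
row 2: denom=8−3·1/4=29/4; d'=(30−3·-2/3)/(29/4)=128/29
back: M2=128/29
back: M1=-2/3−1/4·128/29=-154/87
M: M0=0, M1=-154/87, M2=128/29, M3=0
seg 0: a=-1, c=M0/2=0, d=(M1−M0)/(6·3)=-77/783, b=Δ0−h0·(2M0+M1)/6=106/87
seg 1: a=0, c=M1/2=-77/87, d=(M2−M1)/(6·3)=269/783, b=Δ1−h1·(2M1+M2)/6=-125/87
seg 2: a=-3, c=M2/2=64/29, d=(M3−M2)/(6·1)=-64/87, b=Δ2−h2·(2M2+M3)/6=220/87
t_q=15/4 → seg 1, τ=3/4; S=0+-125/87·τ+-77/87·τ²+269/783·τ³=-2655/1856

  seg 0: a=-1 b=106/87 c=0 d=-77/783
  seg 1: a=0 b=-125/87 c=-77/87 d=269/783
  seg 2: a=-3 b=220/87 c=64/29 d=-64/87
S(15/4) = -2655/1856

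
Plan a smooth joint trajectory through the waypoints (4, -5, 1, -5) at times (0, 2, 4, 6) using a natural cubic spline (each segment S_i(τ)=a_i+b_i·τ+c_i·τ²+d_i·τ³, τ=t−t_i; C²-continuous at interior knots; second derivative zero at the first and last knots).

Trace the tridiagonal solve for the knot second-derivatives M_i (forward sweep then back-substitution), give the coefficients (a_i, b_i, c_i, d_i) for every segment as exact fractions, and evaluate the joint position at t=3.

Δ: Δ0=-9/2, Δ1=3, Δ2=-3
row 1: diag=8, rhs=45; c'=1/4, d'=45/8
row 2: denom=8−2·1/4=15/2; d'=(-36−2·45/8)/(15/2)=-63/10
back: M2=-63/10
back: M1=45/8−1/4·-63/10=36/5
M: M0=0, M1=36/5, M2=-63/10, M3=0
seg 0: a=4, c=M0/2=0, d=(M1−M0)/(6·2)=3/5, b=Δ0−h0·(2M0+M1)/6=-69/10
seg 1: a=-5, c=M1/2=18/5, d=(M2−M1)/(6·2)=-9/8, b=Δ1−h1·(2M1+M2)/6=3/10
seg 2: a=1, c=M2/2=-63/20, d=(M3−M2)/(6·2)=21/40, b=Δ2−h2·(2M2+M3)/6=6/5
t_q=3 → seg 1, τ=1; S=-5+3/10·τ+18/5·τ²+-9/8·τ³=-89/40

  seg 0: a=4 b=-69/10 c=0 d=3/5
  seg 1: a=-5 b=3/10 c=18/5 d=-9/8
  seg 2: a=1 b=6/5 c=-63/20 d=21/40
S(3) = -89/40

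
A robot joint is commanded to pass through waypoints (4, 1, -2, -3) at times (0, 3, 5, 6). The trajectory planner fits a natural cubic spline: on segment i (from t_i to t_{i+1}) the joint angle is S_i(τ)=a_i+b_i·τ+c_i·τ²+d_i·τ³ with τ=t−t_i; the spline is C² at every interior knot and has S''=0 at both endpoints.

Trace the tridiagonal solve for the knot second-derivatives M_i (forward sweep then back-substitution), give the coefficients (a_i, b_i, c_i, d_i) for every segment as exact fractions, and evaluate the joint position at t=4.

  seg 0: a=4 b=-11/14 c=0 d=-1/42
  seg 1: a=1 b=-10/7 c=-3/14 d=5/56
  seg 2: a=-2 b=-17/14 c=9/28 d=-3/28
S(4) = -31/56

Δ: Δ0=-1, Δ1=-3/2, Δ2=-1
row 1: diag=10, rhs=-3; c'=1/5, d'=-3/10
row 2: denom=6−2·1/5=28/5; d'=(3−2·-3/10)/(28/5)=9/14
back: M2=9/14
back: M1=-3/10−1/5·9/14=-3/7
M: M0=0, M1=-3/7, M2=9/14, M3=0
seg 0: a=4, c=M0/2=0, d=(M1−M0)/(6·3)=-1/42, b=Δ0−h0·(2M0+M1)/6=-11/14
seg 1: a=1, c=M1/2=-3/14, d=(M2−M1)/(6·2)=5/56, b=Δ1−h1·(2M1+M2)/6=-10/7
seg 2: a=-2, c=M2/2=9/28, d=(M3−M2)/(6·1)=-3/28, b=Δ2−h2·(2M2+M3)/6=-17/14
t_q=4 → seg 1, τ=1; S=1+-10/7·τ+-3/14·τ²+5/56·τ³=-31/56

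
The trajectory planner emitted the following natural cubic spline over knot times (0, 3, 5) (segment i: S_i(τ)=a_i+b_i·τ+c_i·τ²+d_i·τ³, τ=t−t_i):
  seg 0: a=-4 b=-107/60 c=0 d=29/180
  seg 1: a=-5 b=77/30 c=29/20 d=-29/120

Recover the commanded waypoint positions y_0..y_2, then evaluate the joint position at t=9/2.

y_0=-4 y_1=-5 y_2=4
S(9/2) = 83/64

y_0 = S_0(0) = a_0 = -4
y_1 = S_1(0) = a_1 = -5
y_2 = S_1(2) = 4
t_q=9/2 is in segment 1 (τ=3/2); S_1(τ)=83/64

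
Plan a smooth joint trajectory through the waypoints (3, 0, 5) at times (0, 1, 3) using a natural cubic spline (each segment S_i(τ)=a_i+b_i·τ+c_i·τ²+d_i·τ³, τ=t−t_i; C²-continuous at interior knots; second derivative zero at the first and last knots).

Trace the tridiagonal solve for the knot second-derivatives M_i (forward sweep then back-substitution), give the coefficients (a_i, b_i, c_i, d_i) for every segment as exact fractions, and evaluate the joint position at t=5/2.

  seg 0: a=3 b=-47/12 c=0 d=11/12
  seg 1: a=0 b=-7/6 c=11/4 d=-11/24
S(5/2) = 185/64

Δ: Δ0=-3, Δ1=5/2
row 1: diag=6, rhs=33; c'=1/3, d'=11/2
back: M1=11/2
M: M0=0, M1=11/2, M2=0
seg 0: a=3, c=M0/2=0, d=(M1−M0)/(6·1)=11/12, b=Δ0−h0·(2M0+M1)/6=-47/12
seg 1: a=0, c=M1/2=11/4, d=(M2−M1)/(6·2)=-11/24, b=Δ1−h1·(2M1+M2)/6=-7/6
t_q=5/2 → seg 1, τ=3/2; S=0+-7/6·τ+11/4·τ²+-11/24·τ³=185/64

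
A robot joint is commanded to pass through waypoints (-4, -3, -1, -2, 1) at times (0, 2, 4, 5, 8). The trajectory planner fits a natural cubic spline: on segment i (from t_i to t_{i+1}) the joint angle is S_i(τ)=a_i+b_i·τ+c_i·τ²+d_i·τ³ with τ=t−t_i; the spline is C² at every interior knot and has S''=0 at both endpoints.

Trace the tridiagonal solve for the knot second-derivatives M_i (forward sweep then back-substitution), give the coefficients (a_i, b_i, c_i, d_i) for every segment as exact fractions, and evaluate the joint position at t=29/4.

  seg 0: a=-4 b=53/344 c=0 d=119/1376
  seg 1: a=-3 b=205/172 c=357/688 d=-423/1376
  seg 2: a=-1 b=-145/344 c=-57/43 d=257/344
  seg 3: a=-2 b=-143/172 c=315/344 d=-35/344
S(29/4) = -8671/22016

Δ: Δ0=1/2, Δ1=1, Δ2=-1, Δ3=1
row 1: diag=8, rhs=3; c'=1/4, d'=3/8
row 2: denom=6−2·1/4=11/2; d'=(-12−2·3/8)/(11/2)=-51/22
row 3: denom=8−1·2/11=86/11; d'=(12−1·-51/22)/(86/11)=315/172
back: M3=315/172
back: M2=-51/22−2/11·315/172=-114/43
back: M1=3/8−1/4·-114/43=357/344
M: M0=0, M1=357/344, M2=-114/43, M3=315/172, M4=0
seg 0: a=-4, c=M0/2=0, d=(M1−M0)/(6·2)=119/1376, b=Δ0−h0·(2M0+M1)/6=53/344
seg 1: a=-3, c=M1/2=357/688, d=(M2−M1)/(6·2)=-423/1376, b=Δ1−h1·(2M1+M2)/6=205/172
seg 2: a=-1, c=M2/2=-57/43, d=(M3−M2)/(6·1)=257/344, b=Δ2−h2·(2M2+M3)/6=-145/344
seg 3: a=-2, c=M3/2=315/344, d=(M4−M3)/(6·3)=-35/344, b=Δ3−h3·(2M3+M4)/6=-143/172
t_q=29/4 → seg 3, τ=9/4; S=-2+-143/172·τ+315/344·τ²+-35/344·τ³=-8671/22016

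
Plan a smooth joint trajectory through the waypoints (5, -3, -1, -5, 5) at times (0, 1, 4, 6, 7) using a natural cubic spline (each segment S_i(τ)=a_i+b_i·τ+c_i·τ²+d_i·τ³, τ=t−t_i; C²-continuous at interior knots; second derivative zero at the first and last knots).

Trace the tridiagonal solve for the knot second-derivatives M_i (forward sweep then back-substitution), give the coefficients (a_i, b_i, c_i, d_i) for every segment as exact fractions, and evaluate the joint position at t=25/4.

  seg 0: a=5 b=-5636/591 c=0 d=908/591
  seg 1: a=-3 b=-2912/591 c=908/197 d=-1622/1773
  seg 2: a=-1 b=-1166/591 c=-714/197 d=1067/591
  seg 3: a=-5 b=3070/591 c=1420/197 d=-1420/591
S(25/4) = -10365/3152

Δ: Δ0=-8, Δ1=2/3, Δ2=-2, Δ3=10
row 1: diag=8, rhs=52; c'=3/8, d'=13/2
row 2: denom=10−3·3/8=71/8; d'=(-16−3·13/2)/(71/8)=-4
row 3: denom=6−2·16/71=394/71; d'=(72−2·-4)/(394/71)=2840/197
back: M3=2840/197
back: M2=-4−16/71·2840/197=-1428/197
back: M1=13/2−3/8·-1428/197=1816/197
M: M0=0, M1=1816/197, M2=-1428/197, M3=2840/197, M4=0
seg 0: a=5, c=M0/2=0, d=(M1−M0)/(6·1)=908/591, b=Δ0−h0·(2M0+M1)/6=-5636/591
seg 1: a=-3, c=M1/2=908/197, d=(M2−M1)/(6·3)=-1622/1773, b=Δ1−h1·(2M1+M2)/6=-2912/591
seg 2: a=-1, c=M2/2=-714/197, d=(M3−M2)/(6·2)=1067/591, b=Δ2−h2·(2M2+M3)/6=-1166/591
seg 3: a=-5, c=M3/2=1420/197, d=(M4−M3)/(6·1)=-1420/591, b=Δ3−h3·(2M3+M4)/6=3070/591
t_q=25/4 → seg 3, τ=1/4; S=-5+3070/591·τ+1420/197·τ²+-1420/591·τ³=-10365/3152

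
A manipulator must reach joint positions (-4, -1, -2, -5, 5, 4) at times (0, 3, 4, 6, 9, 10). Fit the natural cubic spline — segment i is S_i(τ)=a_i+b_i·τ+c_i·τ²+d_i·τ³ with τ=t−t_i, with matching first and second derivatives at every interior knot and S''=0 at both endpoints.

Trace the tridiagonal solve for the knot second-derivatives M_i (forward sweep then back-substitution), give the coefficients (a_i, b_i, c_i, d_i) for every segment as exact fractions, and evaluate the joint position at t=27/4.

  seg 0: a=-4 b=10057/6162 c=0 d=-3895/55458
  seg 1: a=-1 b=-814/3081 c=-3895/6162 d=-213/2054
  seg 2: a=-2 b=-11335/6162 c=-2906/3081 d=1143/2054
  seg 3: a=-5 b=505/474 c=7381/3081 d=-30311/55458
  seg 4: a=5 b=2102/3081 c=-5183/2054 d=5183/6162
S(27/4) = -405407/131456

Δ: Δ0=1, Δ1=-1, Δ2=-3/2, Δ3=10/3, Δ4=-1
row 1: diag=8, rhs=-12; c'=1/8, d'=-3/2
row 2: denom=6−1·1/8=47/8; d'=(-3−1·-3/2)/(47/8)=-12/47
row 3: denom=10−2·16/47=438/47; d'=(29−2·-12/47)/(438/47)=19/6
row 4: denom=8−3·47/146=1027/146; d'=(-26−3·19/6)/(1027/146)=-5183/1027
back: M4=-5183/1027
back: M3=19/6−47/146·-5183/1027=14762/3081
back: M2=-12/47−16/47·14762/3081=-5812/3081
back: M1=-3/2−1/8·-5812/3081=-3895/3081
M: M0=0, M1=-3895/3081, M2=-5812/3081, M3=14762/3081, M4=-5183/1027, M5=0
seg 0: a=-4, c=M0/2=0, d=(M1−M0)/(6·3)=-3895/55458, b=Δ0−h0·(2M0+M1)/6=10057/6162
seg 1: a=-1, c=M1/2=-3895/6162, d=(M2−M1)/(6·1)=-213/2054, b=Δ1−h1·(2M1+M2)/6=-814/3081
seg 2: a=-2, c=M2/2=-2906/3081, d=(M3−M2)/(6·2)=1143/2054, b=Δ2−h2·(2M2+M3)/6=-11335/6162
seg 3: a=-5, c=M3/2=7381/3081, d=(M4−M3)/(6·3)=-30311/55458, b=Δ3−h3·(2M3+M4)/6=505/474
seg 4: a=5, c=M4/2=-5183/2054, d=(M5−M4)/(6·1)=5183/6162, b=Δ4−h4·(2M4+M5)/6=2102/3081
t_q=27/4 → seg 3, τ=3/4; S=-5+505/474·τ+7381/3081·τ²+-30311/55458·τ³=-405407/131456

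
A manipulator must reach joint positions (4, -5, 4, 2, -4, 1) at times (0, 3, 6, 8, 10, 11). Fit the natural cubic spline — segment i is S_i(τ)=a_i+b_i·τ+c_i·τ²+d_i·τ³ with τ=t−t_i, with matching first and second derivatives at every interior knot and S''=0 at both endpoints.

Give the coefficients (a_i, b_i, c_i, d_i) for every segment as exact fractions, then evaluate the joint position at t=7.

Δ: Δ0=-3, Δ1=3, Δ2=-1, Δ3=-3, Δ4=5
row 1: diag=12, rhs=36; c'=1/4, d'=3
row 2: denom=10−3·1/4=37/4; d'=(-24−3·3)/(37/4)=-132/37
row 3: denom=8−2·8/37=280/37; d'=(-12−2·-132/37)/(280/37)=-9/14
row 4: denom=6−2·37/140=383/70; d'=(48−2·-9/14)/(383/70)=3450/383
back: M4=3450/383
back: M3=-9/14−37/140·3450/383=-1158/383
back: M2=-132/37−8/37·-1158/383=-1116/383
back: M1=3−1/4·-1116/383=1428/383
M: M0=0, M1=1428/383, M2=-1116/383, M3=-1158/383, M4=3450/383, M5=0
seg 0: a=4, c=M0/2=0, d=(M1−M0)/(6·3)=238/1149, b=Δ0−h0·(2M0+M1)/6=-1863/383
seg 1: a=-5, c=M1/2=714/383, d=(M2−M1)/(6·3)=-424/1149, b=Δ1−h1·(2M1+M2)/6=279/383
seg 2: a=4, c=M2/2=-558/383, d=(M3−M2)/(6·2)=-7/766, b=Δ2−h2·(2M2+M3)/6=747/383
seg 3: a=2, c=M3/2=-579/383, d=(M4−M3)/(6·2)=384/383, b=Δ3−h3·(2M3+M4)/6=-1527/383
seg 4: a=-4, c=M4/2=1725/383, d=(M5−M4)/(6·1)=-575/383, b=Δ4−h4·(2M4+M5)/6=765/383
t_q=7 → seg 2, τ=1; S=4+747/383·τ+-558/383·τ²+-7/766·τ³=3435/766

  seg 0: a=4 b=-1863/383 c=0 d=238/1149
  seg 1: a=-5 b=279/383 c=714/383 d=-424/1149
  seg 2: a=4 b=747/383 c=-558/383 d=-7/766
  seg 3: a=2 b=-1527/383 c=-579/383 d=384/383
  seg 4: a=-4 b=765/383 c=1725/383 d=-575/383
S(7) = 3435/766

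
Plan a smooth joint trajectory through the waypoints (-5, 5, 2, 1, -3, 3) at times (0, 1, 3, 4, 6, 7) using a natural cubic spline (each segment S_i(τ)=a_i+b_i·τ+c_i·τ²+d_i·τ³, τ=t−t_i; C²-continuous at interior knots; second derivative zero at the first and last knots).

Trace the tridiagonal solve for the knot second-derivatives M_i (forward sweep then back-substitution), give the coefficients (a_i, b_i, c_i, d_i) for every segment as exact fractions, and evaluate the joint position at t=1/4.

Δ: Δ0=10, Δ1=-3/2, Δ2=-1, Δ3=-2, Δ4=6
row 1: diag=6, rhs=-69; c'=1/3, d'=-23/2
row 2: denom=6−2·1/3=16/3; d'=(3−2·-23/2)/(16/3)=39/8
row 3: denom=6−1·3/16=93/16; d'=(-6−1·39/8)/(93/16)=-58/31
row 4: denom=6−2·32/93=494/93; d'=(48−2·-58/31)/(494/93)=2406/247
back: M4=2406/247
back: M3=-58/31−32/93·2406/247=-1290/247
back: M2=39/8−3/16·-1290/247=1446/247
back: M1=-23/2−1/3·1446/247=-6645/494
M: M0=0, M1=-6645/494, M2=1446/247, M3=-1290/247, M4=2406/247, M5=0
seg 0: a=-5, c=M0/2=0, d=(M1−M0)/(6·1)=-2215/988, b=Δ0−h0·(2M0+M1)/6=12095/988
seg 1: a=5, c=M1/2=-6645/988, d=(M2−M1)/(6·2)=3179/1976, b=Δ1−h1·(2M1+M2)/6=2725/494
seg 2: a=2, c=M2/2=723/247, d=(M3−M2)/(6·1)=-24/13, b=Δ2−h2·(2M2+M3)/6=-514/247
seg 3: a=1, c=M3/2=-645/247, d=(M4−M3)/(6·2)=308/247, b=Δ3−h3·(2M3+M4)/6=-436/247
seg 4: a=-3, c=M4/2=1203/247, d=(M5−M4)/(6·1)=-401/247, b=Δ4−h4·(2M4+M5)/6=680/247
t_q=1/4 → seg 0, τ=1/4; S=-5+12095/988·τ+0·τ²+-2215/988·τ³=-124855/63232

  seg 0: a=-5 b=12095/988 c=0 d=-2215/988
  seg 1: a=5 b=2725/494 c=-6645/988 d=3179/1976
  seg 2: a=2 b=-514/247 c=723/247 d=-24/13
  seg 3: a=1 b=-436/247 c=-645/247 d=308/247
  seg 4: a=-3 b=680/247 c=1203/247 d=-401/247
S(1/4) = -124855/63232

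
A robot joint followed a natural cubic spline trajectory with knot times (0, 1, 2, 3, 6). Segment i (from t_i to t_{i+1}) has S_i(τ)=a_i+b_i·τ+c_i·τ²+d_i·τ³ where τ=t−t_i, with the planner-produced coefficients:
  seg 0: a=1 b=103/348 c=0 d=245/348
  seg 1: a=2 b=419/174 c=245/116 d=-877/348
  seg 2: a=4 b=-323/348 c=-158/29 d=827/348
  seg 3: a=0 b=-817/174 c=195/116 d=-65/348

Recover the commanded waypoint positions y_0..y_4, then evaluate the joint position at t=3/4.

y_0 = S_0(0) = a_0 = 1
y_1 = S_1(0) = a_1 = 2
y_2 = S_2(0) = a_2 = 4
y_3 = S_3(0) = a_3 = 0
y_4 = S_3(3) = -4
t_q=3/4 is in segment 0 (τ=3/4); S_0(τ)=11277/7424

y_0=1 y_1=2 y_2=4 y_3=0 y_4=-4
S(3/4) = 11277/7424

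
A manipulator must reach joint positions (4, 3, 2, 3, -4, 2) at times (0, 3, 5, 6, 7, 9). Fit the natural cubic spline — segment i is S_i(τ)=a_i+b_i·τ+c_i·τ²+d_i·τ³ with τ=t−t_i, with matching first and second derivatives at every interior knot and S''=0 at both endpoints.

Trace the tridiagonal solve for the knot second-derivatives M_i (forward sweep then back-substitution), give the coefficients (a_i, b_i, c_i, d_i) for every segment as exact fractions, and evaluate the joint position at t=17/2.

Δ: Δ0=-1/3, Δ1=-1/2, Δ2=1, Δ3=-7, Δ4=3
row 1: diag=10, rhs=-1; c'=1/5, d'=-1/10
row 2: denom=6−2·1/5=28/5; d'=(9−2·-1/10)/(28/5)=23/14
row 3: denom=4−1·5/28=107/28; d'=(-48−1·23/14)/(107/28)=-1390/107
row 4: denom=6−1·28/107=614/107; d'=(60−1·-1390/107)/(614/107)=3905/307
back: M4=3905/307
back: M3=-1390/107−28/107·3905/307=-5010/307
back: M2=23/14−5/28·-5010/307=1399/307
back: M1=-1/10−1/5·1399/307=-621/614
M: M0=0, M1=-621/614, M2=1399/307, M3=-5010/307, M4=3905/307, M5=0
seg 0: a=4, c=M0/2=0, d=(M1−M0)/(6·3)=-69/1228, b=Δ0−h0·(2M0+M1)/6=635/3684
seg 1: a=3, c=M1/2=-621/1228, d=(M2−M1)/(6·2)=3419/7368, b=Δ1−h1·(2M1+M2)/6=-2477/1842
seg 2: a=2, c=M2/2=1399/614, d=(M3−M2)/(6·1)=-6409/1842, b=Δ2−h2·(2M2+M3)/6=2027/921
seg 3: a=3, c=M3/2=-2505/307, d=(M4−M3)/(6·1)=8915/1842, b=Δ3−h3·(2M3+M4)/6=-6779/1842
seg 4: a=-4, c=M4/2=3905/614, d=(M5−M4)/(6·2)=-3905/3684, b=Δ4−h4·(2M4+M5)/6=-5047/921
t_q=17/2 → seg 4, τ=3/2; S=-4+-5047/921·τ+3905/614·τ²+-3905/3684·τ³=-14613/9824

  seg 0: a=4 b=635/3684 c=0 d=-69/1228
  seg 1: a=3 b=-2477/1842 c=-621/1228 d=3419/7368
  seg 2: a=2 b=2027/921 c=1399/614 d=-6409/1842
  seg 3: a=3 b=-6779/1842 c=-2505/307 d=8915/1842
  seg 4: a=-4 b=-5047/921 c=3905/614 d=-3905/3684
S(17/2) = -14613/9824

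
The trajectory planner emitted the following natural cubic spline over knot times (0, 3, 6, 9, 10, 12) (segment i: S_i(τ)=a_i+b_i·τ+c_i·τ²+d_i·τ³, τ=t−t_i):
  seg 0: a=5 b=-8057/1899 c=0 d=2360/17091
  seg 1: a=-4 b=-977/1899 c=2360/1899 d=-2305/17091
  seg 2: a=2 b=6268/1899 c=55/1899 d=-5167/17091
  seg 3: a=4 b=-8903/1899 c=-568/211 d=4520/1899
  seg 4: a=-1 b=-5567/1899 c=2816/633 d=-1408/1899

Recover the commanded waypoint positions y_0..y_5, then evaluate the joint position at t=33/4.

y_0=5 y_1=-4 y_2=2 y_3=4 y_4=-1 y_5=5
S(33/4) = 82773/13504

y_0 = S_0(0) = a_0 = 5
y_1 = S_1(0) = a_1 = -4
y_2 = S_2(0) = a_2 = 2
y_3 = S_3(0) = a_3 = 4
y_4 = S_4(0) = a_4 = -1
y_5 = S_4(2) = 5
t_q=33/4 is in segment 2 (τ=9/4); S_2(τ)=82773/13504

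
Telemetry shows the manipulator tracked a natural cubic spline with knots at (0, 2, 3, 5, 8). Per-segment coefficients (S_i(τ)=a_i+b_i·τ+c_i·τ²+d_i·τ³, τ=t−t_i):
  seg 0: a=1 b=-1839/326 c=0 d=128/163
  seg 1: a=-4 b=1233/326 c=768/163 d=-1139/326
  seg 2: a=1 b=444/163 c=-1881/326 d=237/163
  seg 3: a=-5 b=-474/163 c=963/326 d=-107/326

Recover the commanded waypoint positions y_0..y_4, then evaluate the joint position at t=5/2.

y_0 = S_0(0) = a_0 = 1
y_1 = S_1(0) = a_1 = -4
y_2 = S_2(0) = a_2 = 1
y_3 = S_3(0) = a_3 = -5
y_4 = S_3(3) = 4
t_q=5/2 is in segment 1 (τ=1/2); S_1(τ)=-3567/2608

y_0=1 y_1=-4 y_2=1 y_3=-5 y_4=4
S(5/2) = -3567/2608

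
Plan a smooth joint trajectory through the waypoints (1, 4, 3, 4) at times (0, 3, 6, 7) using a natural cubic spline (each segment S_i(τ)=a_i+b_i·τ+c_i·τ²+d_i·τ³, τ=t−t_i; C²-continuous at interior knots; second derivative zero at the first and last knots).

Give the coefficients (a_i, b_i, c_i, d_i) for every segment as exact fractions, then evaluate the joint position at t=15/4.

  seg 0: a=1 b=131/87 c=0 d=-44/783
  seg 1: a=4 b=-1/87 c=-44/87 d=104/783
  seg 2: a=3 b=47/87 c=20/29 d=-20/87
S(15/4) = 873/232

Δ: Δ0=1, Δ1=-1/3, Δ2=1
row 1: diag=12, rhs=-8; c'=1/4, d'=-2/3
row 2: denom=8−3·1/4=29/4; d'=(8−3·-2/3)/(29/4)=40/29
back: M2=40/29
back: M1=-2/3−1/4·40/29=-88/87
M: M0=0, M1=-88/87, M2=40/29, M3=0
seg 0: a=1, c=M0/2=0, d=(M1−M0)/(6·3)=-44/783, b=Δ0−h0·(2M0+M1)/6=131/87
seg 1: a=4, c=M1/2=-44/87, d=(M2−M1)/(6·3)=104/783, b=Δ1−h1·(2M1+M2)/6=-1/87
seg 2: a=3, c=M2/2=20/29, d=(M3−M2)/(6·1)=-20/87, b=Δ2−h2·(2M2+M3)/6=47/87
t_q=15/4 → seg 1, τ=3/4; S=4+-1/87·τ+-44/87·τ²+104/783·τ³=873/232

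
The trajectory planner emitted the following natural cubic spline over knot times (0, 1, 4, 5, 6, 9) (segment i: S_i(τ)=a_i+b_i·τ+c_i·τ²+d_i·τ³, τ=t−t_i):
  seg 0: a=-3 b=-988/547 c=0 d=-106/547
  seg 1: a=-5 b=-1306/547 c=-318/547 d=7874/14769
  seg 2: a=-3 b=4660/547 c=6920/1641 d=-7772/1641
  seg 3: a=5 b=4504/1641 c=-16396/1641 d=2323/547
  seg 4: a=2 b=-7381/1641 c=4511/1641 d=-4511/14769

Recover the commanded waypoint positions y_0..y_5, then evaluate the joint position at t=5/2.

y_0 = S_0(0) = a_0 = -3
y_1 = S_1(0) = a_1 = -5
y_2 = S_2(0) = a_2 = -3
y_3 = S_3(0) = a_3 = 5
y_4 = S_4(0) = a_4 = 2
y_5 = S_4(3) = 5
t_q=5/2 is in segment 1 (τ=3/2); S_1(τ)=-17701/2188

y_0=-3 y_1=-5 y_2=-3 y_3=5 y_4=2 y_5=5
S(5/2) = -17701/2188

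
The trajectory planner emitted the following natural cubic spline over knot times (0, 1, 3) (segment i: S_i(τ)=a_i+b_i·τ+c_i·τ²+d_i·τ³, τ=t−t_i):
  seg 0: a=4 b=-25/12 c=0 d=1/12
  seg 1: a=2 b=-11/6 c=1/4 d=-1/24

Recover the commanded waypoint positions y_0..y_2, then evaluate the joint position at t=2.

y_0=4 y_1=2 y_2=-1
S(2) = 3/8

y_0 = S_0(0) = a_0 = 4
y_1 = S_1(0) = a_1 = 2
y_2 = S_1(2) = -1
t_q=2 is in segment 1 (τ=1); S_1(τ)=3/8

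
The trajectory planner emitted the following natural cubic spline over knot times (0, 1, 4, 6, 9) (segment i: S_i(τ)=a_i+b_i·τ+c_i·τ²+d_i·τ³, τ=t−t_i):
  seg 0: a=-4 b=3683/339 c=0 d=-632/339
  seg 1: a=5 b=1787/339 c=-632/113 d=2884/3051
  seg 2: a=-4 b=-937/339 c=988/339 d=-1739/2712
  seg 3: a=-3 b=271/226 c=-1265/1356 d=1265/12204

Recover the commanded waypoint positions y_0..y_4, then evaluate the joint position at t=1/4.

y_0 = S_0(0) = a_0 = -4
y_1 = S_1(0) = a_1 = 5
y_2 = S_2(0) = a_2 = -4
y_3 = S_3(0) = a_3 = -3
y_4 = S_3(3) = -5
t_q=1/4 is in segment 0 (τ=1/4); S_0(τ)=-1187/904

y_0=-4 y_1=5 y_2=-4 y_3=-3 y_4=-5
S(1/4) = -1187/904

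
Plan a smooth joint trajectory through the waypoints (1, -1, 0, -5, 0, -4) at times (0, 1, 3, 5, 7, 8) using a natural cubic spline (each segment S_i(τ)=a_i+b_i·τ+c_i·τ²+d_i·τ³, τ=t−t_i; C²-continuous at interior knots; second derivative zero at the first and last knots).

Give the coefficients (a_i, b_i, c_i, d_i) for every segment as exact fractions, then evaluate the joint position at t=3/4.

Δ: Δ0=-2, Δ1=1/2, Δ2=-5/2, Δ3=5/2, Δ4=-4
row 1: diag=6, rhs=15; c'=1/3, d'=5/2
row 2: denom=8−2·1/3=22/3; d'=(-18−2·5/2)/(22/3)=-69/22
row 3: denom=8−2·3/11=82/11; d'=(30−2·-69/22)/(82/11)=399/82
row 4: denom=6−2·11/41=224/41; d'=(-39−2·399/82)/(224/41)=-999/112
back: M4=-999/112
back: M3=399/82−11/41·-999/112=813/112
back: M2=-69/22−3/11·813/112=-573/112
back: M1=5/2−1/3·-573/112=471/112
M: M0=0, M1=471/112, M2=-573/112, M3=813/112, M4=-999/112, M5=0
seg 0: a=1, c=M0/2=0, d=(M1−M0)/(6·1)=157/224, b=Δ0−h0·(2M0+M1)/6=-605/224
seg 1: a=-1, c=M1/2=471/224, d=(M2−M1)/(6·2)=-87/112, b=Δ1−h1·(2M1+M2)/6=-67/112
seg 2: a=0, c=M2/2=-573/224, d=(M3−M2)/(6·2)=33/32, b=Δ2−h2·(2M2+M3)/6=-169/112
seg 3: a=-5, c=M3/2=813/224, d=(M4−M3)/(6·2)=-151/112, b=Δ3−h3·(2M3+M4)/6=71/112
seg 4: a=0, c=M4/2=-999/224, d=(M5−M4)/(6·1)=333/224, b=Δ4−h4·(2M4+M5)/6=-115/112
t_q=3/4 → seg 0, τ=3/4; S=1+-605/224·τ+0·τ²+157/224·τ³=-1495/2048

  seg 0: a=1 b=-605/224 c=0 d=157/224
  seg 1: a=-1 b=-67/112 c=471/224 d=-87/112
  seg 2: a=0 b=-169/112 c=-573/224 d=33/32
  seg 3: a=-5 b=71/112 c=813/224 d=-151/112
  seg 4: a=0 b=-115/112 c=-999/224 d=333/224
S(3/4) = -1495/2048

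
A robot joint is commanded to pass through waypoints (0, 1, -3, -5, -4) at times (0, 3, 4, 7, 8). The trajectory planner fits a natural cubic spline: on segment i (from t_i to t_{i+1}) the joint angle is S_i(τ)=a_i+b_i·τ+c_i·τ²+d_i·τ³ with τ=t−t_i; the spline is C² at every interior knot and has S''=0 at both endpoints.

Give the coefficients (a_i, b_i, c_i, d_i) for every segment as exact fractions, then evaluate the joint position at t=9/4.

  seg 0: a=0 b=77/36 c=0 d=-65/324
  seg 1: a=1 b=-59/18 c=-65/36 d=13/12
  seg 2: a=-3 b=-131/36 c=13/9 d=-49/324
  seg 3: a=-5 b=17/18 c=1/12 d=-1/36
S(9/4) = 647/256

Δ: Δ0=1/3, Δ1=-4, Δ2=-2/3, Δ3=1
row 1: diag=8, rhs=-26; c'=1/8, d'=-13/4
row 2: denom=8−1·1/8=63/8; d'=(20−1·-13/4)/(63/8)=62/21
row 3: denom=8−3·8/21=48/7; d'=(10−3·62/21)/(48/7)=1/6
back: M3=1/6
back: M2=62/21−8/21·1/6=26/9
back: M1=-13/4−1/8·26/9=-65/18
M: M0=0, M1=-65/18, M2=26/9, M3=1/6, M4=0
seg 0: a=0, c=M0/2=0, d=(M1−M0)/(6·3)=-65/324, b=Δ0−h0·(2M0+M1)/6=77/36
seg 1: a=1, c=M1/2=-65/36, d=(M2−M1)/(6·1)=13/12, b=Δ1−h1·(2M1+M2)/6=-59/18
seg 2: a=-3, c=M2/2=13/9, d=(M3−M2)/(6·3)=-49/324, b=Δ2−h2·(2M2+M3)/6=-131/36
seg 3: a=-5, c=M3/2=1/12, d=(M4−M3)/(6·1)=-1/36, b=Δ3−h3·(2M3+M4)/6=17/18
t_q=9/4 → seg 0, τ=9/4; S=0+77/36·τ+0·τ²+-65/324·τ³=647/256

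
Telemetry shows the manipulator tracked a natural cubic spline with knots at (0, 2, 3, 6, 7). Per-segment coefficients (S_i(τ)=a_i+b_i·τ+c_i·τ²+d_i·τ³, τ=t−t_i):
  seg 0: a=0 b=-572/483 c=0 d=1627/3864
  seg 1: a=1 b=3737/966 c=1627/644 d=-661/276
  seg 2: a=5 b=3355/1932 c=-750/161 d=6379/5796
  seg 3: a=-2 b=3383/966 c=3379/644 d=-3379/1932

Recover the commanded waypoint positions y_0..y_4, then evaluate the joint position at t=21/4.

y_0 = S_0(0) = a_0 = 0
y_1 = S_1(0) = a_1 = 1
y_2 = S_2(0) = a_2 = 5
y_3 = S_3(0) = a_3 = -2
y_4 = S_3(1) = 5
t_q=21/4 is in segment 2 (τ=9/4); S_2(τ)=-88181/41216

y_0=0 y_1=1 y_2=5 y_3=-2 y_4=5
S(21/4) = -88181/41216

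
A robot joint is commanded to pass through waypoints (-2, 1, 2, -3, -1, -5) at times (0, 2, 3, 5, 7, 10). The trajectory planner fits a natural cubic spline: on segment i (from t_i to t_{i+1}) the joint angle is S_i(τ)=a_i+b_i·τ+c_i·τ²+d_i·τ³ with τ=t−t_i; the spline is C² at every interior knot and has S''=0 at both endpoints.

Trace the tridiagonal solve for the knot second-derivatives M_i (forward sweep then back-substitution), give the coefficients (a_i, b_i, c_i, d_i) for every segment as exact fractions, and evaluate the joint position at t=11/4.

  seg 0: a=-2 b=5033/3630 c=0 d=103/3630
  seg 1: a=1 b=6269/3630 c=103/605 d=-3257/3630
  seg 2: a=2 b=-103/165 c=-3051/1210 d=11497/14520
  seg 3: a=-3 b=-4387/3630 c=1079/484 d=-1021/1815
  seg 4: a=-1 b=3479/3630 c=-2773/2420 d=2773/21780
S(11/4) = 155847/77440

Δ: Δ0=3/2, Δ1=1, Δ2=-5/2, Δ3=1, Δ4=-4/3
row 1: diag=6, rhs=-3; c'=1/6, d'=-1/2
row 2: denom=6−1·1/6=35/6; d'=(-21−1·-1/2)/(35/6)=-123/35
row 3: denom=8−2·12/35=256/35; d'=(21−2·-123/35)/(256/35)=981/256
row 4: denom=10−2·35/128=605/64; d'=(-14−2·981/256)/(605/64)=-2773/1210
back: M4=-2773/1210
back: M3=981/256−35/128·-2773/1210=1079/242
back: M2=-123/35−12/35·1079/242=-3051/605
back: M1=-1/2−1/6·-3051/605=206/605
M: M0=0, M1=206/605, M2=-3051/605, M3=1079/242, M4=-2773/1210, M5=0
seg 0: a=-2, c=M0/2=0, d=(M1−M0)/(6·2)=103/3630, b=Δ0−h0·(2M0+M1)/6=5033/3630
seg 1: a=1, c=M1/2=103/605, d=(M2−M1)/(6·1)=-3257/3630, b=Δ1−h1·(2M1+M2)/6=6269/3630
seg 2: a=2, c=M2/2=-3051/1210, d=(M3−M2)/(6·2)=11497/14520, b=Δ2−h2·(2M2+M3)/6=-103/165
seg 3: a=-3, c=M3/2=1079/484, d=(M4−M3)/(6·2)=-1021/1815, b=Δ3−h3·(2M3+M4)/6=-4387/3630
seg 4: a=-1, c=M4/2=-2773/2420, d=(M5−M4)/(6·3)=2773/21780, b=Δ4−h4·(2M4+M5)/6=3479/3630
t_q=11/4 → seg 1, τ=3/4; S=1+6269/3630·τ+103/605·τ²+-3257/3630·τ³=155847/77440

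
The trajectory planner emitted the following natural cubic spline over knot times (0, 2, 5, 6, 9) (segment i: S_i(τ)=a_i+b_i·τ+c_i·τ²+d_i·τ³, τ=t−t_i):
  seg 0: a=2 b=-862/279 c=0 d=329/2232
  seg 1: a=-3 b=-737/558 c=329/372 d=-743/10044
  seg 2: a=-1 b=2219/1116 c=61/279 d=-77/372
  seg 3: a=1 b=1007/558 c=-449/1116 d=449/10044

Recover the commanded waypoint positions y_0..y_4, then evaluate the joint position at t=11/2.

y_0=2 y_1=-3 y_2=-1 y_3=1 y_4=4
S(11/2) = 205/8928

y_0 = S_0(0) = a_0 = 2
y_1 = S_1(0) = a_1 = -3
y_2 = S_2(0) = a_2 = -1
y_3 = S_3(0) = a_3 = 1
y_4 = S_3(3) = 4
t_q=11/2 is in segment 2 (τ=1/2); S_2(τ)=205/8928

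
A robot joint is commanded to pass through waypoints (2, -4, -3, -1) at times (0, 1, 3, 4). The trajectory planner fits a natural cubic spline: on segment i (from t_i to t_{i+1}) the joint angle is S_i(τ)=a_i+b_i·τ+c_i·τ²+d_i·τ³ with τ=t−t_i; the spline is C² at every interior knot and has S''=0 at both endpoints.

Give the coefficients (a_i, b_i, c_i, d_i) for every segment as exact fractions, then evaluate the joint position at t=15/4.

Δ: Δ0=-6, Δ1=1/2, Δ2=2
row 1: diag=6, rhs=39; c'=1/3, d'=13/2
row 2: denom=6−2·1/3=16/3; d'=(9−2·13/2)/(16/3)=-3/4
back: M2=-3/4
back: M1=13/2−1/3·-3/4=27/4
M: M0=0, M1=27/4, M2=-3/4, M3=0
seg 0: a=2, c=M0/2=0, d=(M1−M0)/(6·1)=9/8, b=Δ0−h0·(2M0+M1)/6=-57/8
seg 1: a=-4, c=M1/2=27/8, d=(M2−M1)/(6·2)=-5/8, b=Δ1−h1·(2M1+M2)/6=-15/4
seg 2: a=-3, c=M2/2=-3/8, d=(M3−M2)/(6·1)=1/8, b=Δ2−h2·(2M2+M3)/6=9/4
t_q=15/4 → seg 2, τ=3/4; S=-3+9/4·τ+-3/8·τ²+1/8·τ³=-753/512

  seg 0: a=2 b=-57/8 c=0 d=9/8
  seg 1: a=-4 b=-15/4 c=27/8 d=-5/8
  seg 2: a=-3 b=9/4 c=-3/8 d=1/8
S(15/4) = -753/512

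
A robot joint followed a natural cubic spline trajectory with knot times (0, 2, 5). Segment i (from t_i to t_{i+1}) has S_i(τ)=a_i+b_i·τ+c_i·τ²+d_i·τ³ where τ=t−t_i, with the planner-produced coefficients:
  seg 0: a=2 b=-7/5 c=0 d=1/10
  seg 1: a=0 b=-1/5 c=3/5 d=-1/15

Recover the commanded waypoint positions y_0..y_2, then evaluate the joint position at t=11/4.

y_0=2 y_1=0 y_2=3
S(11/4) = 51/320

y_0 = S_0(0) = a_0 = 2
y_1 = S_1(0) = a_1 = 0
y_2 = S_1(3) = 3
t_q=11/4 is in segment 1 (τ=3/4); S_1(τ)=51/320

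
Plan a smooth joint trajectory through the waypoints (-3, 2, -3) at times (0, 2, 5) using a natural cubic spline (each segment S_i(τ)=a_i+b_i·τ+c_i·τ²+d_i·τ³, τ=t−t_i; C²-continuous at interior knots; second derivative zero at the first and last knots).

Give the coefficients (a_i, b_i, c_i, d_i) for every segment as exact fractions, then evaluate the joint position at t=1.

  seg 0: a=-3 b=10/3 c=0 d=-5/24
  seg 1: a=2 b=5/6 c=-5/4 d=5/36
S(1) = 1/8

Δ: Δ0=5/2, Δ1=-5/3
row 1: diag=10, rhs=-25; c'=3/10, d'=-5/2
back: M1=-5/2
M: M0=0, M1=-5/2, M2=0
seg 0: a=-3, c=M0/2=0, d=(M1−M0)/(6·2)=-5/24, b=Δ0−h0·(2M0+M1)/6=10/3
seg 1: a=2, c=M1/2=-5/4, d=(M2−M1)/(6·3)=5/36, b=Δ1−h1·(2M1+M2)/6=5/6
t_q=1 → seg 0, τ=1; S=-3+10/3·τ+0·τ²+-5/24·τ³=1/8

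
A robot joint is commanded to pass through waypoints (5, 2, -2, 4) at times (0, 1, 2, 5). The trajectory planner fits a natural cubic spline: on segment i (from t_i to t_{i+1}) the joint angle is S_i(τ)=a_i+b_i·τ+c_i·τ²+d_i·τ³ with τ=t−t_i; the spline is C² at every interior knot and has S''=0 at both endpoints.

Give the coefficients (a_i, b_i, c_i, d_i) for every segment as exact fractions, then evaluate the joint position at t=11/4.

Δ: Δ0=-3, Δ1=-4, Δ2=2
row 1: diag=4, rhs=-6; c'=1/4, d'=-3/2
row 2: denom=8−1·1/4=31/4; d'=(36−1·-3/2)/(31/4)=150/31
back: M2=150/31
back: M1=-3/2−1/4·150/31=-84/31
M: M0=0, M1=-84/31, M2=150/31, M3=0
seg 0: a=5, c=M0/2=0, d=(M1−M0)/(6·1)=-14/31, b=Δ0−h0·(2M0+M1)/6=-79/31
seg 1: a=2, c=M1/2=-42/31, d=(M2−M1)/(6·1)=39/31, b=Δ1−h1·(2M1+M2)/6=-121/31
seg 2: a=-2, c=M2/2=75/31, d=(M3−M2)/(6·3)=-25/93, b=Δ2−h2·(2M2+M3)/6=-88/31
t_q=11/4 → seg 2, τ=3/4; S=-2+-88/31·τ+75/31·τ²+-25/93·τ³=-5717/1984

  seg 0: a=5 b=-79/31 c=0 d=-14/31
  seg 1: a=2 b=-121/31 c=-42/31 d=39/31
  seg 2: a=-2 b=-88/31 c=75/31 d=-25/93
S(11/4) = -5717/1984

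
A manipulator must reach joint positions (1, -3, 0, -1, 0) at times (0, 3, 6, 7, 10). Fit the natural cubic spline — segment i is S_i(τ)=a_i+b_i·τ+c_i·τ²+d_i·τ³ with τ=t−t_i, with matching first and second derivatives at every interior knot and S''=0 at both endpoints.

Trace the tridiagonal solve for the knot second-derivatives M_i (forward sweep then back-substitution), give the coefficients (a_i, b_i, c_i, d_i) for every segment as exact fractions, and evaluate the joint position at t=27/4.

Δ: Δ0=-4/3, Δ1=1, Δ2=-1, Δ3=1/3
row 1: diag=12, rhs=14; c'=1/4, d'=7/6
row 2: denom=8−3·1/4=29/4; d'=(-12−3·7/6)/(29/4)=-62/29
row 3: denom=8−1·4/29=228/29; d'=(8−1·-62/29)/(228/29)=49/38
back: M3=49/38
back: M2=-62/29−4/29·49/38=-44/19
back: M1=7/6−1/4·-44/19=199/114
M: M0=0, M1=199/114, M2=-44/19, M3=49/38, M4=0
seg 0: a=1, c=M0/2=0, d=(M1−M0)/(6·3)=199/2052, b=Δ0−h0·(2M0+M1)/6=-503/228
seg 1: a=-3, c=M1/2=199/228, d=(M2−M1)/(6·3)=-463/2052, b=Δ1−h1·(2M1+M2)/6=47/114
seg 2: a=0, c=M2/2=-22/19, d=(M3−M2)/(6·1)=137/228, b=Δ2−h2·(2M2+M3)/6=-101/228
seg 3: a=-1, c=M3/2=49/76, d=(M4−M3)/(6·3)=-49/684, b=Δ3−h3·(2M3+M4)/6=-109/114
t_q=27/4 → seg 2, τ=3/4; S=0+-101/228·τ+-22/19·τ²+137/228·τ³=-3551/4864

  seg 0: a=1 b=-503/228 c=0 d=199/2052
  seg 1: a=-3 b=47/114 c=199/228 d=-463/2052
  seg 2: a=0 b=-101/228 c=-22/19 d=137/228
  seg 3: a=-1 b=-109/114 c=49/76 d=-49/684
S(27/4) = -3551/4864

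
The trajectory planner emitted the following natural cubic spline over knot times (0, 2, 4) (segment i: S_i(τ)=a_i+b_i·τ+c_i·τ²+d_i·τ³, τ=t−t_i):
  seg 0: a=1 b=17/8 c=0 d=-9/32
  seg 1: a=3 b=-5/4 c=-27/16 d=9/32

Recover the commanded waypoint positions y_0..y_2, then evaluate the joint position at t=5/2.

y_0=1 y_1=3 y_2=-4
S(5/2) = 509/256

y_0 = S_0(0) = a_0 = 1
y_1 = S_1(0) = a_1 = 3
y_2 = S_1(2) = -4
t_q=5/2 is in segment 1 (τ=1/2); S_1(τ)=509/256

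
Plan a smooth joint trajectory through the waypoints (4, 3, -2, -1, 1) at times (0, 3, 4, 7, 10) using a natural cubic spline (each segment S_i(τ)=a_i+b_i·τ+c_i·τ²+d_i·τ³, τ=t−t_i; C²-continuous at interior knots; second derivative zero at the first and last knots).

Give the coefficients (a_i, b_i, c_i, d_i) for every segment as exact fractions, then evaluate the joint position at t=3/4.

  seg 0: a=4 b=131/76 c=0 d=-469/2052
  seg 1: a=3 b=-169/38 c=-469/228 d=343/228
  seg 2: a=-2 b=-923/228 c=140/57 d=-227/684
  seg 3: a=-1 b=197/114 c=-121/228 d=121/2052
S(3/4) = 25275/4864

Δ: Δ0=-1/3, Δ1=-5, Δ2=1/3, Δ3=2/3
row 1: diag=8, rhs=-28; c'=1/8, d'=-7/2
row 2: denom=8−1·1/8=63/8; d'=(32−1·-7/2)/(63/8)=284/63
row 3: denom=12−3·8/21=76/7; d'=(2−3·284/63)/(76/7)=-121/114
back: M3=-121/114
back: M2=284/63−8/21·-121/114=280/57
back: M1=-7/2−1/8·280/57=-469/114
M: M0=0, M1=-469/114, M2=280/57, M3=-121/114, M4=0
seg 0: a=4, c=M0/2=0, d=(M1−M0)/(6·3)=-469/2052, b=Δ0−h0·(2M0+M1)/6=131/76
seg 1: a=3, c=M1/2=-469/228, d=(M2−M1)/(6·1)=343/228, b=Δ1−h1·(2M1+M2)/6=-169/38
seg 2: a=-2, c=M2/2=140/57, d=(M3−M2)/(6·3)=-227/684, b=Δ2−h2·(2M2+M3)/6=-923/228
seg 3: a=-1, c=M3/2=-121/228, d=(M4−M3)/(6·3)=121/2052, b=Δ3−h3·(2M3+M4)/6=197/114
t_q=3/4 → seg 0, τ=3/4; S=4+131/76·τ+0·τ²+-469/2052·τ³=25275/4864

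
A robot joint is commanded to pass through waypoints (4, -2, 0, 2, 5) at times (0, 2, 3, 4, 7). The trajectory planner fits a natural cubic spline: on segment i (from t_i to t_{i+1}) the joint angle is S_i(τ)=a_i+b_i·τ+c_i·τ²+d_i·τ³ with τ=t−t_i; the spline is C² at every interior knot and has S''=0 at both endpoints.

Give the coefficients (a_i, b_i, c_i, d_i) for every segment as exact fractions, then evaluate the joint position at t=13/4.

Δ: Δ0=-3, Δ1=2, Δ2=2, Δ3=1
row 1: diag=6, rhs=30; c'=1/6, d'=5
row 2: denom=4−1·1/6=23/6; d'=(0−1·5)/(23/6)=-30/23
row 3: denom=8−1·6/23=178/23; d'=(-6−1·-30/23)/(178/23)=-54/89
back: M3=-54/89
back: M2=-30/23−6/23·-54/89=-102/89
back: M1=5−1/6·-102/89=462/89
M: M0=0, M1=462/89, M2=-102/89, M3=-54/89, M4=0
seg 0: a=4, c=M0/2=0, d=(M1−M0)/(6·2)=77/178, b=Δ0−h0·(2M0+M1)/6=-421/89
seg 1: a=-2, c=M1/2=231/89, d=(M2−M1)/(6·1)=-94/89, b=Δ1−h1·(2M1+M2)/6=41/89
seg 2: a=0, c=M2/2=-51/89, d=(M3−M2)/(6·1)=8/89, b=Δ2−h2·(2M2+M3)/6=221/89
seg 3: a=2, c=M3/2=-27/89, d=(M4−M3)/(6·3)=3/89, b=Δ3−h3·(2M3+M4)/6=143/89
t_q=13/4 → seg 2, τ=1/4; S=0+221/89·τ+-51/89·τ²+8/89·τ³=835/1424

  seg 0: a=4 b=-421/89 c=0 d=77/178
  seg 1: a=-2 b=41/89 c=231/89 d=-94/89
  seg 2: a=0 b=221/89 c=-51/89 d=8/89
  seg 3: a=2 b=143/89 c=-27/89 d=3/89
S(13/4) = 835/1424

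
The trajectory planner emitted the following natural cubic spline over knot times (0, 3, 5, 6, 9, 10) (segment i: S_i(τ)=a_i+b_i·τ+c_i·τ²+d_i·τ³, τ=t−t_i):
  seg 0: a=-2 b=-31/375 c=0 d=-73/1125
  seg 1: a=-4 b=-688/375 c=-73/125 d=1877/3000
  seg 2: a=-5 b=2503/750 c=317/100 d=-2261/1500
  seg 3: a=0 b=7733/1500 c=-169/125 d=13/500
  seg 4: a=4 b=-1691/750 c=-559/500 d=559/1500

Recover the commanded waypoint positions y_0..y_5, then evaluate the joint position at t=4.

y_0 = S_0(0) = a_0 = -2
y_1 = S_1(0) = a_1 = -4
y_2 = S_2(0) = a_2 = -5
y_3 = S_3(0) = a_3 = 0
y_4 = S_4(0) = a_4 = 4
y_5 = S_4(1) = 1
t_q=4 is in segment 1 (τ=1); S_1(τ)=-5793/1000

y_0=-2 y_1=-4 y_2=-5 y_3=0 y_4=4 y_5=1
S(4) = -5793/1000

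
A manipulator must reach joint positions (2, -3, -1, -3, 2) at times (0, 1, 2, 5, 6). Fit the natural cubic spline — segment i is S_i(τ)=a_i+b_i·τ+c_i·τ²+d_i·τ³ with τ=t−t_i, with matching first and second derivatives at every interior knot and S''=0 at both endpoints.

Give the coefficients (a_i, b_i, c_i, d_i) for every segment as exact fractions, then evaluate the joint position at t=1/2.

  seg 0: a=2 b=-2225/318 c=0 d=635/318
  seg 1: a=-3 b=-160/159 c=635/106 d=-949/318
  seg 2: a=-1 b=643/318 c=-157/53 d=73/106
  seg 3: a=-3 b=452/159 c=343/106 d=-343/318
S(1/2) = -1059/848

Δ: Δ0=-5, Δ1=2, Δ2=-2/3, Δ3=5
row 1: diag=4, rhs=42; c'=1/4, d'=21/2
row 2: denom=8−1·1/4=31/4; d'=(-16−1·21/2)/(31/4)=-106/31
row 3: denom=8−3·12/31=212/31; d'=(34−3·-106/31)/(212/31)=343/53
back: M3=343/53
back: M2=-106/31−12/31·343/53=-314/53
back: M1=21/2−1/4·-314/53=635/53
M: M0=0, M1=635/53, M2=-314/53, M3=343/53, M4=0
seg 0: a=2, c=M0/2=0, d=(M1−M0)/(6·1)=635/318, b=Δ0−h0·(2M0+M1)/6=-2225/318
seg 1: a=-3, c=M1/2=635/106, d=(M2−M1)/(6·1)=-949/318, b=Δ1−h1·(2M1+M2)/6=-160/159
seg 2: a=-1, c=M2/2=-157/53, d=(M3−M2)/(6·3)=73/106, b=Δ2−h2·(2M2+M3)/6=643/318
seg 3: a=-3, c=M3/2=343/106, d=(M4−M3)/(6·1)=-343/318, b=Δ3−h3·(2M3+M4)/6=452/159
t_q=1/2 → seg 0, τ=1/2; S=2+-2225/318·τ+0·τ²+635/318·τ³=-1059/848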